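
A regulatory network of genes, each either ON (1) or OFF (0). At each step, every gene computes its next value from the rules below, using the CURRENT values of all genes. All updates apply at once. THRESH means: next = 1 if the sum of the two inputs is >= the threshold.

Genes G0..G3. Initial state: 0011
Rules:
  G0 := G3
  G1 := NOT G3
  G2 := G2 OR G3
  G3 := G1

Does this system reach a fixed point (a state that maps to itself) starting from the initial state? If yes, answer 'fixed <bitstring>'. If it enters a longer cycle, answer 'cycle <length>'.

Step 0: 0011
Step 1: G0=G3=1 G1=NOT G3=NOT 1=0 G2=G2|G3=1|1=1 G3=G1=0 -> 1010
Step 2: G0=G3=0 G1=NOT G3=NOT 0=1 G2=G2|G3=1|0=1 G3=G1=0 -> 0110
Step 3: G0=G3=0 G1=NOT G3=NOT 0=1 G2=G2|G3=1|0=1 G3=G1=1 -> 0111
Step 4: G0=G3=1 G1=NOT G3=NOT 1=0 G2=G2|G3=1|1=1 G3=G1=1 -> 1011
Step 5: G0=G3=1 G1=NOT G3=NOT 1=0 G2=G2|G3=1|1=1 G3=G1=0 -> 1010
Cycle of length 4 starting at step 1 -> no fixed point

Answer: cycle 4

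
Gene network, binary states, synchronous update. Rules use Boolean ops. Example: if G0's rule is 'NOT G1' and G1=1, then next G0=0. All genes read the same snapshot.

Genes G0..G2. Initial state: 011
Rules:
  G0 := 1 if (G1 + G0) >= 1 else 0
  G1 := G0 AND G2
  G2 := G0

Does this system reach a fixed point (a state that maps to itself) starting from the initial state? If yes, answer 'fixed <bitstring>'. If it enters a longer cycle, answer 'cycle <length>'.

Step 0: 011
Step 1: G0=(1+0>=1)=1 G1=G0&G2=0&1=0 G2=G0=0 -> 100
Step 2: G0=(0+1>=1)=1 G1=G0&G2=1&0=0 G2=G0=1 -> 101
Step 3: G0=(0+1>=1)=1 G1=G0&G2=1&1=1 G2=G0=1 -> 111
Step 4: G0=(1+1>=1)=1 G1=G0&G2=1&1=1 G2=G0=1 -> 111
Fixed point reached at step 3: 111

Answer: fixed 111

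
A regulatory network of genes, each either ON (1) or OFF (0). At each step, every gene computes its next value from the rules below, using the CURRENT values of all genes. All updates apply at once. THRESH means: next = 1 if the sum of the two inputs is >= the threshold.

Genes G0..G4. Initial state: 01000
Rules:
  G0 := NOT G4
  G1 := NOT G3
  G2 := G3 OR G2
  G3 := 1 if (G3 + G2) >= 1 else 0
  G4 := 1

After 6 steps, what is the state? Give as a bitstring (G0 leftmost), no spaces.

Step 1: G0=NOT G4=NOT 0=1 G1=NOT G3=NOT 0=1 G2=G3|G2=0|0=0 G3=(0+0>=1)=0 G4=1(const) -> 11001
Step 2: G0=NOT G4=NOT 1=0 G1=NOT G3=NOT 0=1 G2=G3|G2=0|0=0 G3=(0+0>=1)=0 G4=1(const) -> 01001
Step 3: G0=NOT G4=NOT 1=0 G1=NOT G3=NOT 0=1 G2=G3|G2=0|0=0 G3=(0+0>=1)=0 G4=1(const) -> 01001
Step 4: G0=NOT G4=NOT 1=0 G1=NOT G3=NOT 0=1 G2=G3|G2=0|0=0 G3=(0+0>=1)=0 G4=1(const) -> 01001
Step 5: G0=NOT G4=NOT 1=0 G1=NOT G3=NOT 0=1 G2=G3|G2=0|0=0 G3=(0+0>=1)=0 G4=1(const) -> 01001
Step 6: G0=NOT G4=NOT 1=0 G1=NOT G3=NOT 0=1 G2=G3|G2=0|0=0 G3=(0+0>=1)=0 G4=1(const) -> 01001

01001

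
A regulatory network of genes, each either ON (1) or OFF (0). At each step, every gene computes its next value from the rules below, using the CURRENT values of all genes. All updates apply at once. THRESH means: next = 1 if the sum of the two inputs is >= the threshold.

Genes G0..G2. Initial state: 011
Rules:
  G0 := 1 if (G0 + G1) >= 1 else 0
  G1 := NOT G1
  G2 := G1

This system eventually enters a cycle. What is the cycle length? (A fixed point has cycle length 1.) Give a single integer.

Answer: 2

Derivation:
Step 0: 011
Step 1: G0=(0+1>=1)=1 G1=NOT G1=NOT 1=0 G2=G1=1 -> 101
Step 2: G0=(1+0>=1)=1 G1=NOT G1=NOT 0=1 G2=G1=0 -> 110
Step 3: G0=(1+1>=1)=1 G1=NOT G1=NOT 1=0 G2=G1=1 -> 101
State from step 3 equals state from step 1 -> cycle length 2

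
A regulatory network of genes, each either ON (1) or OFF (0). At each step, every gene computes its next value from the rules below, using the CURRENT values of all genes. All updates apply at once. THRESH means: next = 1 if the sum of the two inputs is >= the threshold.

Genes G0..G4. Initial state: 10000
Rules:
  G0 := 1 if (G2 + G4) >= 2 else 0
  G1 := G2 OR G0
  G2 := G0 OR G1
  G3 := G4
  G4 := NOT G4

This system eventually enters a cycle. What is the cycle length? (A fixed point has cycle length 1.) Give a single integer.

Answer: 2

Derivation:
Step 0: 10000
Step 1: G0=(0+0>=2)=0 G1=G2|G0=0|1=1 G2=G0|G1=1|0=1 G3=G4=0 G4=NOT G4=NOT 0=1 -> 01101
Step 2: G0=(1+1>=2)=1 G1=G2|G0=1|0=1 G2=G0|G1=0|1=1 G3=G4=1 G4=NOT G4=NOT 1=0 -> 11110
Step 3: G0=(1+0>=2)=0 G1=G2|G0=1|1=1 G2=G0|G1=1|1=1 G3=G4=0 G4=NOT G4=NOT 0=1 -> 01101
State from step 3 equals state from step 1 -> cycle length 2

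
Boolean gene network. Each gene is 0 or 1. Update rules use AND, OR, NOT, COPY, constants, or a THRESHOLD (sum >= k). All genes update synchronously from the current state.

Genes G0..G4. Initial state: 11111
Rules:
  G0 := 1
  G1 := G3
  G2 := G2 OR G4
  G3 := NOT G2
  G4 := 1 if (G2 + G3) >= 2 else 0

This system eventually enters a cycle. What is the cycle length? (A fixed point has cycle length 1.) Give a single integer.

Step 0: 11111
Step 1: G0=1(const) G1=G3=1 G2=G2|G4=1|1=1 G3=NOT G2=NOT 1=0 G4=(1+1>=2)=1 -> 11101
Step 2: G0=1(const) G1=G3=0 G2=G2|G4=1|1=1 G3=NOT G2=NOT 1=0 G4=(1+0>=2)=0 -> 10100
Step 3: G0=1(const) G1=G3=0 G2=G2|G4=1|0=1 G3=NOT G2=NOT 1=0 G4=(1+0>=2)=0 -> 10100
State from step 3 equals state from step 2 -> cycle length 1

Answer: 1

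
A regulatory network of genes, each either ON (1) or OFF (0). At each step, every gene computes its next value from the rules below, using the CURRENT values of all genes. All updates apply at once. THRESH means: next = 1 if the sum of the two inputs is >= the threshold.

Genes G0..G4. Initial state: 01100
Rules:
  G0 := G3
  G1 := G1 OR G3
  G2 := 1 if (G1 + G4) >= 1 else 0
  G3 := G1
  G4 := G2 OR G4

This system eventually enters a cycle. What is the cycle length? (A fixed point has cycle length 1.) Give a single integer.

Answer: 1

Derivation:
Step 0: 01100
Step 1: G0=G3=0 G1=G1|G3=1|0=1 G2=(1+0>=1)=1 G3=G1=1 G4=G2|G4=1|0=1 -> 01111
Step 2: G0=G3=1 G1=G1|G3=1|1=1 G2=(1+1>=1)=1 G3=G1=1 G4=G2|G4=1|1=1 -> 11111
Step 3: G0=G3=1 G1=G1|G3=1|1=1 G2=(1+1>=1)=1 G3=G1=1 G4=G2|G4=1|1=1 -> 11111
State from step 3 equals state from step 2 -> cycle length 1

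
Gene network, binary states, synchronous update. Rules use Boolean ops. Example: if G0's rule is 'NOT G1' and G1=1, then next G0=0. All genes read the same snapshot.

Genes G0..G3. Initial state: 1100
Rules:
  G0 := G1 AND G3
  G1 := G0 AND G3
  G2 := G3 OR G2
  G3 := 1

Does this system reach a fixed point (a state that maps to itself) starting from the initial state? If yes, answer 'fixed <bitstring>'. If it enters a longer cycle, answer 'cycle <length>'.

Answer: fixed 0011

Derivation:
Step 0: 1100
Step 1: G0=G1&G3=1&0=0 G1=G0&G3=1&0=0 G2=G3|G2=0|0=0 G3=1(const) -> 0001
Step 2: G0=G1&G3=0&1=0 G1=G0&G3=0&1=0 G2=G3|G2=1|0=1 G3=1(const) -> 0011
Step 3: G0=G1&G3=0&1=0 G1=G0&G3=0&1=0 G2=G3|G2=1|1=1 G3=1(const) -> 0011
Fixed point reached at step 2: 0011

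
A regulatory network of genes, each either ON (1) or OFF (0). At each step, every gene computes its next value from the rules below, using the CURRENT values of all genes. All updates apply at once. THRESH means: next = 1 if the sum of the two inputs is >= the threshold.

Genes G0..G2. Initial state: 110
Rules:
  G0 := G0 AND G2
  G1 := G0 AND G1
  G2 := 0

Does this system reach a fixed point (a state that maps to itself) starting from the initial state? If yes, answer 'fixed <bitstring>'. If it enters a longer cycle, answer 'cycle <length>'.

Answer: fixed 000

Derivation:
Step 0: 110
Step 1: G0=G0&G2=1&0=0 G1=G0&G1=1&1=1 G2=0(const) -> 010
Step 2: G0=G0&G2=0&0=0 G1=G0&G1=0&1=0 G2=0(const) -> 000
Step 3: G0=G0&G2=0&0=0 G1=G0&G1=0&0=0 G2=0(const) -> 000
Fixed point reached at step 2: 000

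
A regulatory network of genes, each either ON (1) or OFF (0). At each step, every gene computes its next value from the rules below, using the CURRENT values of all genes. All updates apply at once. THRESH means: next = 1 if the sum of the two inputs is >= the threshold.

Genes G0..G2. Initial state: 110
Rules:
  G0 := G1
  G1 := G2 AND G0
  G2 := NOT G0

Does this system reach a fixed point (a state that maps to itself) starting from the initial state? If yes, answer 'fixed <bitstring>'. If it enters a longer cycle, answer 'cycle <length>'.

Answer: fixed 001

Derivation:
Step 0: 110
Step 1: G0=G1=1 G1=G2&G0=0&1=0 G2=NOT G0=NOT 1=0 -> 100
Step 2: G0=G1=0 G1=G2&G0=0&1=0 G2=NOT G0=NOT 1=0 -> 000
Step 3: G0=G1=0 G1=G2&G0=0&0=0 G2=NOT G0=NOT 0=1 -> 001
Step 4: G0=G1=0 G1=G2&G0=1&0=0 G2=NOT G0=NOT 0=1 -> 001
Fixed point reached at step 3: 001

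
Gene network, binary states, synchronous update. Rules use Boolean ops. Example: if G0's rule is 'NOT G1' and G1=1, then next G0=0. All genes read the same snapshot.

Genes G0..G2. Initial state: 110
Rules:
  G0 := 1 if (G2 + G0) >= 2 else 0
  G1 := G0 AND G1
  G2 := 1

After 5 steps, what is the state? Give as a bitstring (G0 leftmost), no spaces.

Step 1: G0=(0+1>=2)=0 G1=G0&G1=1&1=1 G2=1(const) -> 011
Step 2: G0=(1+0>=2)=0 G1=G0&G1=0&1=0 G2=1(const) -> 001
Step 3: G0=(1+0>=2)=0 G1=G0&G1=0&0=0 G2=1(const) -> 001
Step 4: G0=(1+0>=2)=0 G1=G0&G1=0&0=0 G2=1(const) -> 001
Step 5: G0=(1+0>=2)=0 G1=G0&G1=0&0=0 G2=1(const) -> 001

001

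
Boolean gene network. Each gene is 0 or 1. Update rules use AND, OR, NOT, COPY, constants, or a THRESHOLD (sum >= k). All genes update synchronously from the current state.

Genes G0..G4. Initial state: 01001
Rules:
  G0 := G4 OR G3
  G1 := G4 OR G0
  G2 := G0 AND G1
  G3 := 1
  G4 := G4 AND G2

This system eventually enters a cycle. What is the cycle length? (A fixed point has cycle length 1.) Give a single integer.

Answer: 1

Derivation:
Step 0: 01001
Step 1: G0=G4|G3=1|0=1 G1=G4|G0=1|0=1 G2=G0&G1=0&1=0 G3=1(const) G4=G4&G2=1&0=0 -> 11010
Step 2: G0=G4|G3=0|1=1 G1=G4|G0=0|1=1 G2=G0&G1=1&1=1 G3=1(const) G4=G4&G2=0&0=0 -> 11110
Step 3: G0=G4|G3=0|1=1 G1=G4|G0=0|1=1 G2=G0&G1=1&1=1 G3=1(const) G4=G4&G2=0&1=0 -> 11110
State from step 3 equals state from step 2 -> cycle length 1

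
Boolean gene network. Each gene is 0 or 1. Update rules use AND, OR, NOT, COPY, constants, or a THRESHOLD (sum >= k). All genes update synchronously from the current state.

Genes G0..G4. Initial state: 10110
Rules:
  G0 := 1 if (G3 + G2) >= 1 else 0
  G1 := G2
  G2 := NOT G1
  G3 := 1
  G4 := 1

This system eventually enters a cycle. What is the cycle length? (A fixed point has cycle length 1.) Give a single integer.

Step 0: 10110
Step 1: G0=(1+1>=1)=1 G1=G2=1 G2=NOT G1=NOT 0=1 G3=1(const) G4=1(const) -> 11111
Step 2: G0=(1+1>=1)=1 G1=G2=1 G2=NOT G1=NOT 1=0 G3=1(const) G4=1(const) -> 11011
Step 3: G0=(1+0>=1)=1 G1=G2=0 G2=NOT G1=NOT 1=0 G3=1(const) G4=1(const) -> 10011
Step 4: G0=(1+0>=1)=1 G1=G2=0 G2=NOT G1=NOT 0=1 G3=1(const) G4=1(const) -> 10111
Step 5: G0=(1+1>=1)=1 G1=G2=1 G2=NOT G1=NOT 0=1 G3=1(const) G4=1(const) -> 11111
State from step 5 equals state from step 1 -> cycle length 4

Answer: 4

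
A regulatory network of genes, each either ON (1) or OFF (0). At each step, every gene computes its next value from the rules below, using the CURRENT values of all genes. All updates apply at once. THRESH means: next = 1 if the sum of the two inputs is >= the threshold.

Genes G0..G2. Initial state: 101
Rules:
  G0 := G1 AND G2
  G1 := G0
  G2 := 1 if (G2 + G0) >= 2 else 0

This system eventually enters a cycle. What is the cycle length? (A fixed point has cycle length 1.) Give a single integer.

Step 0: 101
Step 1: G0=G1&G2=0&1=0 G1=G0=1 G2=(1+1>=2)=1 -> 011
Step 2: G0=G1&G2=1&1=1 G1=G0=0 G2=(1+0>=2)=0 -> 100
Step 3: G0=G1&G2=0&0=0 G1=G0=1 G2=(0+1>=2)=0 -> 010
Step 4: G0=G1&G2=1&0=0 G1=G0=0 G2=(0+0>=2)=0 -> 000
Step 5: G0=G1&G2=0&0=0 G1=G0=0 G2=(0+0>=2)=0 -> 000
State from step 5 equals state from step 4 -> cycle length 1

Answer: 1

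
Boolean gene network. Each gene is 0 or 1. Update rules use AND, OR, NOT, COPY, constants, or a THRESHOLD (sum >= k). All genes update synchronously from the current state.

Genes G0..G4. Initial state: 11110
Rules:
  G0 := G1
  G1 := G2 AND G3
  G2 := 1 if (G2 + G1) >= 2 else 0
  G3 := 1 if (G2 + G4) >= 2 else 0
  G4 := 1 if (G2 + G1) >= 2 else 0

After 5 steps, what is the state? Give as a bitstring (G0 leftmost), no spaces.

Step 1: G0=G1=1 G1=G2&G3=1&1=1 G2=(1+1>=2)=1 G3=(1+0>=2)=0 G4=(1+1>=2)=1 -> 11101
Step 2: G0=G1=1 G1=G2&G3=1&0=0 G2=(1+1>=2)=1 G3=(1+1>=2)=1 G4=(1+1>=2)=1 -> 10111
Step 3: G0=G1=0 G1=G2&G3=1&1=1 G2=(1+0>=2)=0 G3=(1+1>=2)=1 G4=(1+0>=2)=0 -> 01010
Step 4: G0=G1=1 G1=G2&G3=0&1=0 G2=(0+1>=2)=0 G3=(0+0>=2)=0 G4=(0+1>=2)=0 -> 10000
Step 5: G0=G1=0 G1=G2&G3=0&0=0 G2=(0+0>=2)=0 G3=(0+0>=2)=0 G4=(0+0>=2)=0 -> 00000

00000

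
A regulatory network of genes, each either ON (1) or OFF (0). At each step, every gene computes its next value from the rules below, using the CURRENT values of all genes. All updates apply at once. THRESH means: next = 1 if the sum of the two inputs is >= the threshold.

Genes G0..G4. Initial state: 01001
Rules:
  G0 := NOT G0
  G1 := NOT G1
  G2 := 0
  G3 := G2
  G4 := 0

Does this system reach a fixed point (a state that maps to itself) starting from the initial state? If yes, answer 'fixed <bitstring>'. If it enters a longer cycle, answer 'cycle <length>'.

Step 0: 01001
Step 1: G0=NOT G0=NOT 0=1 G1=NOT G1=NOT 1=0 G2=0(const) G3=G2=0 G4=0(const) -> 10000
Step 2: G0=NOT G0=NOT 1=0 G1=NOT G1=NOT 0=1 G2=0(const) G3=G2=0 G4=0(const) -> 01000
Step 3: G0=NOT G0=NOT 0=1 G1=NOT G1=NOT 1=0 G2=0(const) G3=G2=0 G4=0(const) -> 10000
Cycle of length 2 starting at step 1 -> no fixed point

Answer: cycle 2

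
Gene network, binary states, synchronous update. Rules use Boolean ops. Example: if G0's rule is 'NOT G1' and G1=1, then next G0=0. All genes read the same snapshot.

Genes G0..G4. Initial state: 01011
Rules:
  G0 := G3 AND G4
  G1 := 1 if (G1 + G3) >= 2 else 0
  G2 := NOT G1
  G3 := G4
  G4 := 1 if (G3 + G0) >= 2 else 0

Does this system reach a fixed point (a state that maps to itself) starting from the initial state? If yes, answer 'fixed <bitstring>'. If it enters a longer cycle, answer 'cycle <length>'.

Answer: fixed 00100

Derivation:
Step 0: 01011
Step 1: G0=G3&G4=1&1=1 G1=(1+1>=2)=1 G2=NOT G1=NOT 1=0 G3=G4=1 G4=(1+0>=2)=0 -> 11010
Step 2: G0=G3&G4=1&0=0 G1=(1+1>=2)=1 G2=NOT G1=NOT 1=0 G3=G4=0 G4=(1+1>=2)=1 -> 01001
Step 3: G0=G3&G4=0&1=0 G1=(1+0>=2)=0 G2=NOT G1=NOT 1=0 G3=G4=1 G4=(0+0>=2)=0 -> 00010
Step 4: G0=G3&G4=1&0=0 G1=(0+1>=2)=0 G2=NOT G1=NOT 0=1 G3=G4=0 G4=(1+0>=2)=0 -> 00100
Step 5: G0=G3&G4=0&0=0 G1=(0+0>=2)=0 G2=NOT G1=NOT 0=1 G3=G4=0 G4=(0+0>=2)=0 -> 00100
Fixed point reached at step 4: 00100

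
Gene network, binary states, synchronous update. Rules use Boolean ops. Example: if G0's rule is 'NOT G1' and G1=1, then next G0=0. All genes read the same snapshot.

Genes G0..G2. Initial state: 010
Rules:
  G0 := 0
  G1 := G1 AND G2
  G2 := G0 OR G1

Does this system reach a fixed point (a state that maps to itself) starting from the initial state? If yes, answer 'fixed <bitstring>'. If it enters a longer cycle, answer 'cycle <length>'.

Step 0: 010
Step 1: G0=0(const) G1=G1&G2=1&0=0 G2=G0|G1=0|1=1 -> 001
Step 2: G0=0(const) G1=G1&G2=0&1=0 G2=G0|G1=0|0=0 -> 000
Step 3: G0=0(const) G1=G1&G2=0&0=0 G2=G0|G1=0|0=0 -> 000
Fixed point reached at step 2: 000

Answer: fixed 000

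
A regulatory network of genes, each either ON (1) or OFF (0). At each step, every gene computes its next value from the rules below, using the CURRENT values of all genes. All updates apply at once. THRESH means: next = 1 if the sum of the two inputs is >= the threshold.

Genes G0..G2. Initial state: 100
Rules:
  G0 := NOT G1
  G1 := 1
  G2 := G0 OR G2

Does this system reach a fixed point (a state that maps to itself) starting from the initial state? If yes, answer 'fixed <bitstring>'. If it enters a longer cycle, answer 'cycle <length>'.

Answer: fixed 011

Derivation:
Step 0: 100
Step 1: G0=NOT G1=NOT 0=1 G1=1(const) G2=G0|G2=1|0=1 -> 111
Step 2: G0=NOT G1=NOT 1=0 G1=1(const) G2=G0|G2=1|1=1 -> 011
Step 3: G0=NOT G1=NOT 1=0 G1=1(const) G2=G0|G2=0|1=1 -> 011
Fixed point reached at step 2: 011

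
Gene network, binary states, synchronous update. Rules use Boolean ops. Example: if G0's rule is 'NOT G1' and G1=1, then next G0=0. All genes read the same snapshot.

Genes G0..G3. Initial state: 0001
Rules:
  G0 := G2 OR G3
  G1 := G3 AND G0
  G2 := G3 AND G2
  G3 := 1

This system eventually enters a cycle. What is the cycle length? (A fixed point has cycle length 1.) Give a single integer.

Answer: 1

Derivation:
Step 0: 0001
Step 1: G0=G2|G3=0|1=1 G1=G3&G0=1&0=0 G2=G3&G2=1&0=0 G3=1(const) -> 1001
Step 2: G0=G2|G3=0|1=1 G1=G3&G0=1&1=1 G2=G3&G2=1&0=0 G3=1(const) -> 1101
Step 3: G0=G2|G3=0|1=1 G1=G3&G0=1&1=1 G2=G3&G2=1&0=0 G3=1(const) -> 1101
State from step 3 equals state from step 2 -> cycle length 1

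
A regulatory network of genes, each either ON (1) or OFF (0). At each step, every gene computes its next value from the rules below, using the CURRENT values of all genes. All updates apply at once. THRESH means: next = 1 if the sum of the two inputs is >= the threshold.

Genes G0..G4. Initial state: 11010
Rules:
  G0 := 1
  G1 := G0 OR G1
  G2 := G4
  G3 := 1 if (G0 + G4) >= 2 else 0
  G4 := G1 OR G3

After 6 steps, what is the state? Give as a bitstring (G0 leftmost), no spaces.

Step 1: G0=1(const) G1=G0|G1=1|1=1 G2=G4=0 G3=(1+0>=2)=0 G4=G1|G3=1|1=1 -> 11001
Step 2: G0=1(const) G1=G0|G1=1|1=1 G2=G4=1 G3=(1+1>=2)=1 G4=G1|G3=1|0=1 -> 11111
Step 3: G0=1(const) G1=G0|G1=1|1=1 G2=G4=1 G3=(1+1>=2)=1 G4=G1|G3=1|1=1 -> 11111
Step 4: G0=1(const) G1=G0|G1=1|1=1 G2=G4=1 G3=(1+1>=2)=1 G4=G1|G3=1|1=1 -> 11111
Step 5: G0=1(const) G1=G0|G1=1|1=1 G2=G4=1 G3=(1+1>=2)=1 G4=G1|G3=1|1=1 -> 11111
Step 6: G0=1(const) G1=G0|G1=1|1=1 G2=G4=1 G3=(1+1>=2)=1 G4=G1|G3=1|1=1 -> 11111

11111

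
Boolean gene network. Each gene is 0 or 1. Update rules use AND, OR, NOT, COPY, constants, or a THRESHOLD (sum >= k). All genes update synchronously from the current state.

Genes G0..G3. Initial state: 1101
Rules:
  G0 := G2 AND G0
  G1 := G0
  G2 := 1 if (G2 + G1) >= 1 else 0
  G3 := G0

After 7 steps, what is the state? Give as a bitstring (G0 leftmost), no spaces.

Step 1: G0=G2&G0=0&1=0 G1=G0=1 G2=(0+1>=1)=1 G3=G0=1 -> 0111
Step 2: G0=G2&G0=1&0=0 G1=G0=0 G2=(1+1>=1)=1 G3=G0=0 -> 0010
Step 3: G0=G2&G0=1&0=0 G1=G0=0 G2=(1+0>=1)=1 G3=G0=0 -> 0010
Step 4: G0=G2&G0=1&0=0 G1=G0=0 G2=(1+0>=1)=1 G3=G0=0 -> 0010
Step 5: G0=G2&G0=1&0=0 G1=G0=0 G2=(1+0>=1)=1 G3=G0=0 -> 0010
Step 6: G0=G2&G0=1&0=0 G1=G0=0 G2=(1+0>=1)=1 G3=G0=0 -> 0010
Step 7: G0=G2&G0=1&0=0 G1=G0=0 G2=(1+0>=1)=1 G3=G0=0 -> 0010

0010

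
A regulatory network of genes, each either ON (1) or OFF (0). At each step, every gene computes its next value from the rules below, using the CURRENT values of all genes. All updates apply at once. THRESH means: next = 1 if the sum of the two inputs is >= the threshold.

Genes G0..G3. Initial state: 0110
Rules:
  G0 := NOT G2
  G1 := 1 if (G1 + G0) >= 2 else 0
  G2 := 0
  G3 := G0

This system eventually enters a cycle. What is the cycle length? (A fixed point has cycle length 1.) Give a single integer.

Step 0: 0110
Step 1: G0=NOT G2=NOT 1=0 G1=(1+0>=2)=0 G2=0(const) G3=G0=0 -> 0000
Step 2: G0=NOT G2=NOT 0=1 G1=(0+0>=2)=0 G2=0(const) G3=G0=0 -> 1000
Step 3: G0=NOT G2=NOT 0=1 G1=(0+1>=2)=0 G2=0(const) G3=G0=1 -> 1001
Step 4: G0=NOT G2=NOT 0=1 G1=(0+1>=2)=0 G2=0(const) G3=G0=1 -> 1001
State from step 4 equals state from step 3 -> cycle length 1

Answer: 1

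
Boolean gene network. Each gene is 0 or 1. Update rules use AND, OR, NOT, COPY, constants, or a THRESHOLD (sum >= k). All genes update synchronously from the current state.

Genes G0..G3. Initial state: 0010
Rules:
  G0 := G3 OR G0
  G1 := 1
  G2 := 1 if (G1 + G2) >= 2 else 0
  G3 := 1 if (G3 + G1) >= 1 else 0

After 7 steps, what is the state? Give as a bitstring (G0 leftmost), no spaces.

Step 1: G0=G3|G0=0|0=0 G1=1(const) G2=(0+1>=2)=0 G3=(0+0>=1)=0 -> 0100
Step 2: G0=G3|G0=0|0=0 G1=1(const) G2=(1+0>=2)=0 G3=(0+1>=1)=1 -> 0101
Step 3: G0=G3|G0=1|0=1 G1=1(const) G2=(1+0>=2)=0 G3=(1+1>=1)=1 -> 1101
Step 4: G0=G3|G0=1|1=1 G1=1(const) G2=(1+0>=2)=0 G3=(1+1>=1)=1 -> 1101
Step 5: G0=G3|G0=1|1=1 G1=1(const) G2=(1+0>=2)=0 G3=(1+1>=1)=1 -> 1101
Step 6: G0=G3|G0=1|1=1 G1=1(const) G2=(1+0>=2)=0 G3=(1+1>=1)=1 -> 1101
Step 7: G0=G3|G0=1|1=1 G1=1(const) G2=(1+0>=2)=0 G3=(1+1>=1)=1 -> 1101

1101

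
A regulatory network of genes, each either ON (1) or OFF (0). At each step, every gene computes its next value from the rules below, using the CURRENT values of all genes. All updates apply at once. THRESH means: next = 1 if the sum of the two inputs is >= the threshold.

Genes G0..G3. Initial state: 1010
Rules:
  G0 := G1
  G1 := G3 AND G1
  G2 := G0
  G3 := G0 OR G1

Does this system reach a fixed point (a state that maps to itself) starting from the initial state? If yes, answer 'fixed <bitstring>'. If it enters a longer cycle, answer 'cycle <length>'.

Answer: fixed 0000

Derivation:
Step 0: 1010
Step 1: G0=G1=0 G1=G3&G1=0&0=0 G2=G0=1 G3=G0|G1=1|0=1 -> 0011
Step 2: G0=G1=0 G1=G3&G1=1&0=0 G2=G0=0 G3=G0|G1=0|0=0 -> 0000
Step 3: G0=G1=0 G1=G3&G1=0&0=0 G2=G0=0 G3=G0|G1=0|0=0 -> 0000
Fixed point reached at step 2: 0000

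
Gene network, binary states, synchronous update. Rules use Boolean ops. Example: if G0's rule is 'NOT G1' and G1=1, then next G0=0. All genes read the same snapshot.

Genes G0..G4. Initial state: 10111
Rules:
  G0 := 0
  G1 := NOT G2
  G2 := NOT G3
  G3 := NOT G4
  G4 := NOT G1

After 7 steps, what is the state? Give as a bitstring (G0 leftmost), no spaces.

Step 1: G0=0(const) G1=NOT G2=NOT 1=0 G2=NOT G3=NOT 1=0 G3=NOT G4=NOT 1=0 G4=NOT G1=NOT 0=1 -> 00001
Step 2: G0=0(const) G1=NOT G2=NOT 0=1 G2=NOT G3=NOT 0=1 G3=NOT G4=NOT 1=0 G4=NOT G1=NOT 0=1 -> 01101
Step 3: G0=0(const) G1=NOT G2=NOT 1=0 G2=NOT G3=NOT 0=1 G3=NOT G4=NOT 1=0 G4=NOT G1=NOT 1=0 -> 00100
Step 4: G0=0(const) G1=NOT G2=NOT 1=0 G2=NOT G3=NOT 0=1 G3=NOT G4=NOT 0=1 G4=NOT G1=NOT 0=1 -> 00111
Step 5: G0=0(const) G1=NOT G2=NOT 1=0 G2=NOT G3=NOT 1=0 G3=NOT G4=NOT 1=0 G4=NOT G1=NOT 0=1 -> 00001
Step 6: G0=0(const) G1=NOT G2=NOT 0=1 G2=NOT G3=NOT 0=1 G3=NOT G4=NOT 1=0 G4=NOT G1=NOT 0=1 -> 01101
Step 7: G0=0(const) G1=NOT G2=NOT 1=0 G2=NOT G3=NOT 0=1 G3=NOT G4=NOT 1=0 G4=NOT G1=NOT 1=0 -> 00100

00100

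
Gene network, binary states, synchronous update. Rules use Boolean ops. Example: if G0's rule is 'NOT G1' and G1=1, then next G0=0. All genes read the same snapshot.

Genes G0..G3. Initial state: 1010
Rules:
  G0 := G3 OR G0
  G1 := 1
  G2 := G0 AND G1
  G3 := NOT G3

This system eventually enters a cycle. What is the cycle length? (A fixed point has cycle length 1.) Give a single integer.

Step 0: 1010
Step 1: G0=G3|G0=0|1=1 G1=1(const) G2=G0&G1=1&0=0 G3=NOT G3=NOT 0=1 -> 1101
Step 2: G0=G3|G0=1|1=1 G1=1(const) G2=G0&G1=1&1=1 G3=NOT G3=NOT 1=0 -> 1110
Step 3: G0=G3|G0=0|1=1 G1=1(const) G2=G0&G1=1&1=1 G3=NOT G3=NOT 0=1 -> 1111
Step 4: G0=G3|G0=1|1=1 G1=1(const) G2=G0&G1=1&1=1 G3=NOT G3=NOT 1=0 -> 1110
State from step 4 equals state from step 2 -> cycle length 2

Answer: 2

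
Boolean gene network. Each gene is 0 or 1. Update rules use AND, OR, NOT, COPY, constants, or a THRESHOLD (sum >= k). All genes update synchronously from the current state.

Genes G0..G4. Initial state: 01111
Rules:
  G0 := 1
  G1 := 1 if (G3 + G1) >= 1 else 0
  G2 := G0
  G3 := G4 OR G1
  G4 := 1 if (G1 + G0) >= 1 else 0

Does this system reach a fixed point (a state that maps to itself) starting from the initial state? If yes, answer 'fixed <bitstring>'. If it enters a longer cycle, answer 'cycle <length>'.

Answer: fixed 11111

Derivation:
Step 0: 01111
Step 1: G0=1(const) G1=(1+1>=1)=1 G2=G0=0 G3=G4|G1=1|1=1 G4=(1+0>=1)=1 -> 11011
Step 2: G0=1(const) G1=(1+1>=1)=1 G2=G0=1 G3=G4|G1=1|1=1 G4=(1+1>=1)=1 -> 11111
Step 3: G0=1(const) G1=(1+1>=1)=1 G2=G0=1 G3=G4|G1=1|1=1 G4=(1+1>=1)=1 -> 11111
Fixed point reached at step 2: 11111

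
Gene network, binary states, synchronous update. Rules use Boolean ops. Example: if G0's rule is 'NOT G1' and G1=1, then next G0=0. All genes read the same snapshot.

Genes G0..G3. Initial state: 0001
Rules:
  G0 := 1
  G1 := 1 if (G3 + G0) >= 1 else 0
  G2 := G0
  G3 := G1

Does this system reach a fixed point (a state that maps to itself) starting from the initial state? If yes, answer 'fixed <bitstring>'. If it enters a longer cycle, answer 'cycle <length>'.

Step 0: 0001
Step 1: G0=1(const) G1=(1+0>=1)=1 G2=G0=0 G3=G1=0 -> 1100
Step 2: G0=1(const) G1=(0+1>=1)=1 G2=G0=1 G3=G1=1 -> 1111
Step 3: G0=1(const) G1=(1+1>=1)=1 G2=G0=1 G3=G1=1 -> 1111
Fixed point reached at step 2: 1111

Answer: fixed 1111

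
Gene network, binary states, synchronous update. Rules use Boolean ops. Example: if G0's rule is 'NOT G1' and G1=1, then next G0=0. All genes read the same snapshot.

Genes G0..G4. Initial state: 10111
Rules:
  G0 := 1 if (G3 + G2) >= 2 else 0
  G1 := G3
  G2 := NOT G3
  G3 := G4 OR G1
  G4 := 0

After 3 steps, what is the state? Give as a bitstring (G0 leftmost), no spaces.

Step 1: G0=(1+1>=2)=1 G1=G3=1 G2=NOT G3=NOT 1=0 G3=G4|G1=1|0=1 G4=0(const) -> 11010
Step 2: G0=(1+0>=2)=0 G1=G3=1 G2=NOT G3=NOT 1=0 G3=G4|G1=0|1=1 G4=0(const) -> 01010
Step 3: G0=(1+0>=2)=0 G1=G3=1 G2=NOT G3=NOT 1=0 G3=G4|G1=0|1=1 G4=0(const) -> 01010

01010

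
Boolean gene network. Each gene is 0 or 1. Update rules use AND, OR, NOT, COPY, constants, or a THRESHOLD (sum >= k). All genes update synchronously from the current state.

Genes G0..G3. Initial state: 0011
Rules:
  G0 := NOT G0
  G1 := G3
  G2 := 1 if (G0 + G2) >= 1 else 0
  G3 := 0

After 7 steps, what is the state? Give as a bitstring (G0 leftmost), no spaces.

Step 1: G0=NOT G0=NOT 0=1 G1=G3=1 G2=(0+1>=1)=1 G3=0(const) -> 1110
Step 2: G0=NOT G0=NOT 1=0 G1=G3=0 G2=(1+1>=1)=1 G3=0(const) -> 0010
Step 3: G0=NOT G0=NOT 0=1 G1=G3=0 G2=(0+1>=1)=1 G3=0(const) -> 1010
Step 4: G0=NOT G0=NOT 1=0 G1=G3=0 G2=(1+1>=1)=1 G3=0(const) -> 0010
Step 5: G0=NOT G0=NOT 0=1 G1=G3=0 G2=(0+1>=1)=1 G3=0(const) -> 1010
Step 6: G0=NOT G0=NOT 1=0 G1=G3=0 G2=(1+1>=1)=1 G3=0(const) -> 0010
Step 7: G0=NOT G0=NOT 0=1 G1=G3=0 G2=(0+1>=1)=1 G3=0(const) -> 1010

1010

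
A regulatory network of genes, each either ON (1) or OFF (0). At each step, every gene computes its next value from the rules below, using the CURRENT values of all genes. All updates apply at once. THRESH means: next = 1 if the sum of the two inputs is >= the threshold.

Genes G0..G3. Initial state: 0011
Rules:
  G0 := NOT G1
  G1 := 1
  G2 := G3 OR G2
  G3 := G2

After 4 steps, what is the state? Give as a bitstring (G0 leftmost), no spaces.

Step 1: G0=NOT G1=NOT 0=1 G1=1(const) G2=G3|G2=1|1=1 G3=G2=1 -> 1111
Step 2: G0=NOT G1=NOT 1=0 G1=1(const) G2=G3|G2=1|1=1 G3=G2=1 -> 0111
Step 3: G0=NOT G1=NOT 1=0 G1=1(const) G2=G3|G2=1|1=1 G3=G2=1 -> 0111
Step 4: G0=NOT G1=NOT 1=0 G1=1(const) G2=G3|G2=1|1=1 G3=G2=1 -> 0111

0111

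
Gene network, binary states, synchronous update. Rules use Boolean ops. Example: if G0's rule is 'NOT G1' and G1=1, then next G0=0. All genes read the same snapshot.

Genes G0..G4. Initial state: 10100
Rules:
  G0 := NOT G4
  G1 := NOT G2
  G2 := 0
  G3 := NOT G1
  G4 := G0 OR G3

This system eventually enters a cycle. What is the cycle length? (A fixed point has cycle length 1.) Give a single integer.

Step 0: 10100
Step 1: G0=NOT G4=NOT 0=1 G1=NOT G2=NOT 1=0 G2=0(const) G3=NOT G1=NOT 0=1 G4=G0|G3=1|0=1 -> 10011
Step 2: G0=NOT G4=NOT 1=0 G1=NOT G2=NOT 0=1 G2=0(const) G3=NOT G1=NOT 0=1 G4=G0|G3=1|1=1 -> 01011
Step 3: G0=NOT G4=NOT 1=0 G1=NOT G2=NOT 0=1 G2=0(const) G3=NOT G1=NOT 1=0 G4=G0|G3=0|1=1 -> 01001
Step 4: G0=NOT G4=NOT 1=0 G1=NOT G2=NOT 0=1 G2=0(const) G3=NOT G1=NOT 1=0 G4=G0|G3=0|0=0 -> 01000
Step 5: G0=NOT G4=NOT 0=1 G1=NOT G2=NOT 0=1 G2=0(const) G3=NOT G1=NOT 1=0 G4=G0|G3=0|0=0 -> 11000
Step 6: G0=NOT G4=NOT 0=1 G1=NOT G2=NOT 0=1 G2=0(const) G3=NOT G1=NOT 1=0 G4=G0|G3=1|0=1 -> 11001
Step 7: G0=NOT G4=NOT 1=0 G1=NOT G2=NOT 0=1 G2=0(const) G3=NOT G1=NOT 1=0 G4=G0|G3=1|0=1 -> 01001
State from step 7 equals state from step 3 -> cycle length 4

Answer: 4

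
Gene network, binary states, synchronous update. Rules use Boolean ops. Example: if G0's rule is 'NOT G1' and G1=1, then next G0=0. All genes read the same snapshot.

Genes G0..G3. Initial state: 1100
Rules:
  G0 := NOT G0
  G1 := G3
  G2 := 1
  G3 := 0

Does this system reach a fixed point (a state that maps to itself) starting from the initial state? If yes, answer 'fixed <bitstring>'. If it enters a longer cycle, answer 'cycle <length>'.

Step 0: 1100
Step 1: G0=NOT G0=NOT 1=0 G1=G3=0 G2=1(const) G3=0(const) -> 0010
Step 2: G0=NOT G0=NOT 0=1 G1=G3=0 G2=1(const) G3=0(const) -> 1010
Step 3: G0=NOT G0=NOT 1=0 G1=G3=0 G2=1(const) G3=0(const) -> 0010
Cycle of length 2 starting at step 1 -> no fixed point

Answer: cycle 2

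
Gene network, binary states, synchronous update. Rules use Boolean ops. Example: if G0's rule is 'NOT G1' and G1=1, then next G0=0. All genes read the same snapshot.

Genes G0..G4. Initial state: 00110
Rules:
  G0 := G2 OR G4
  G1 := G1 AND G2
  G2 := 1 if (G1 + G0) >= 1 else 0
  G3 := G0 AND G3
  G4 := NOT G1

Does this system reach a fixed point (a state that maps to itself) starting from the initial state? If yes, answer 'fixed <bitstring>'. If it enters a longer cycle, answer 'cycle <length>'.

Step 0: 00110
Step 1: G0=G2|G4=1|0=1 G1=G1&G2=0&1=0 G2=(0+0>=1)=0 G3=G0&G3=0&1=0 G4=NOT G1=NOT 0=1 -> 10001
Step 2: G0=G2|G4=0|1=1 G1=G1&G2=0&0=0 G2=(0+1>=1)=1 G3=G0&G3=1&0=0 G4=NOT G1=NOT 0=1 -> 10101
Step 3: G0=G2|G4=1|1=1 G1=G1&G2=0&1=0 G2=(0+1>=1)=1 G3=G0&G3=1&0=0 G4=NOT G1=NOT 0=1 -> 10101
Fixed point reached at step 2: 10101

Answer: fixed 10101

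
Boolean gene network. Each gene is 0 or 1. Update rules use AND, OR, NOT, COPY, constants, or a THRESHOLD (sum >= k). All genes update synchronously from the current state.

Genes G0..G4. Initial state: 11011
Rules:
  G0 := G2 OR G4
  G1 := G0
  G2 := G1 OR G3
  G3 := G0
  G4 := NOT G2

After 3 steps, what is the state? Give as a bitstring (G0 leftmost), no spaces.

Step 1: G0=G2|G4=0|1=1 G1=G0=1 G2=G1|G3=1|1=1 G3=G0=1 G4=NOT G2=NOT 0=1 -> 11111
Step 2: G0=G2|G4=1|1=1 G1=G0=1 G2=G1|G3=1|1=1 G3=G0=1 G4=NOT G2=NOT 1=0 -> 11110
Step 3: G0=G2|G4=1|0=1 G1=G0=1 G2=G1|G3=1|1=1 G3=G0=1 G4=NOT G2=NOT 1=0 -> 11110

11110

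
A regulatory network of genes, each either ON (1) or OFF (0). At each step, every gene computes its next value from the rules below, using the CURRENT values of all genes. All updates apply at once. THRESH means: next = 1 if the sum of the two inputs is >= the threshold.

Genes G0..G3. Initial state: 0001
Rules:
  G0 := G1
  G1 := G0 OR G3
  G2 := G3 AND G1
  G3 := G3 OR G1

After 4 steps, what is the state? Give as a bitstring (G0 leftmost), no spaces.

Step 1: G0=G1=0 G1=G0|G3=0|1=1 G2=G3&G1=1&0=0 G3=G3|G1=1|0=1 -> 0101
Step 2: G0=G1=1 G1=G0|G3=0|1=1 G2=G3&G1=1&1=1 G3=G3|G1=1|1=1 -> 1111
Step 3: G0=G1=1 G1=G0|G3=1|1=1 G2=G3&G1=1&1=1 G3=G3|G1=1|1=1 -> 1111
Step 4: G0=G1=1 G1=G0|G3=1|1=1 G2=G3&G1=1&1=1 G3=G3|G1=1|1=1 -> 1111

1111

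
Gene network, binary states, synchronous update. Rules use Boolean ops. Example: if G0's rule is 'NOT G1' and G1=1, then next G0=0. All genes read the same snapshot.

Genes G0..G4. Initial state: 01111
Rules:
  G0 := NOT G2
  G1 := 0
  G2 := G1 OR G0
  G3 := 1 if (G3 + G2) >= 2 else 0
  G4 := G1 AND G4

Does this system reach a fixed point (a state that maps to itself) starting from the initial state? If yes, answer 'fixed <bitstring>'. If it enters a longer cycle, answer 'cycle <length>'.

Step 0: 01111
Step 1: G0=NOT G2=NOT 1=0 G1=0(const) G2=G1|G0=1|0=1 G3=(1+1>=2)=1 G4=G1&G4=1&1=1 -> 00111
Step 2: G0=NOT G2=NOT 1=0 G1=0(const) G2=G1|G0=0|0=0 G3=(1+1>=2)=1 G4=G1&G4=0&1=0 -> 00010
Step 3: G0=NOT G2=NOT 0=1 G1=0(const) G2=G1|G0=0|0=0 G3=(1+0>=2)=0 G4=G1&G4=0&0=0 -> 10000
Step 4: G0=NOT G2=NOT 0=1 G1=0(const) G2=G1|G0=0|1=1 G3=(0+0>=2)=0 G4=G1&G4=0&0=0 -> 10100
Step 5: G0=NOT G2=NOT 1=0 G1=0(const) G2=G1|G0=0|1=1 G3=(0+1>=2)=0 G4=G1&G4=0&0=0 -> 00100
Step 6: G0=NOT G2=NOT 1=0 G1=0(const) G2=G1|G0=0|0=0 G3=(0+1>=2)=0 G4=G1&G4=0&0=0 -> 00000
Step 7: G0=NOT G2=NOT 0=1 G1=0(const) G2=G1|G0=0|0=0 G3=(0+0>=2)=0 G4=G1&G4=0&0=0 -> 10000
Cycle of length 4 starting at step 3 -> no fixed point

Answer: cycle 4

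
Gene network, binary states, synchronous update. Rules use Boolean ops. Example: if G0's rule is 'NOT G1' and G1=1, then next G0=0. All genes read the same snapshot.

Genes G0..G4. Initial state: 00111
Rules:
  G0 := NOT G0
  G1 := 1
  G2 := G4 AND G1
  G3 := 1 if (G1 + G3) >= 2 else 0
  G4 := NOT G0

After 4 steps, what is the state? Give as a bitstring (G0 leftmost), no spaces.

Step 1: G0=NOT G0=NOT 0=1 G1=1(const) G2=G4&G1=1&0=0 G3=(0+1>=2)=0 G4=NOT G0=NOT 0=1 -> 11001
Step 2: G0=NOT G0=NOT 1=0 G1=1(const) G2=G4&G1=1&1=1 G3=(1+0>=2)=0 G4=NOT G0=NOT 1=0 -> 01100
Step 3: G0=NOT G0=NOT 0=1 G1=1(const) G2=G4&G1=0&1=0 G3=(1+0>=2)=0 G4=NOT G0=NOT 0=1 -> 11001
Step 4: G0=NOT G0=NOT 1=0 G1=1(const) G2=G4&G1=1&1=1 G3=(1+0>=2)=0 G4=NOT G0=NOT 1=0 -> 01100

01100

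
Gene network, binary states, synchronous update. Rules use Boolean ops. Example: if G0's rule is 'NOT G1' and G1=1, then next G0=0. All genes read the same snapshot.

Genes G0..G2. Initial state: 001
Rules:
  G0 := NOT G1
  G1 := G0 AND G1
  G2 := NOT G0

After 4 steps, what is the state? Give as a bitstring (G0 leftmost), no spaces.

Step 1: G0=NOT G1=NOT 0=1 G1=G0&G1=0&0=0 G2=NOT G0=NOT 0=1 -> 101
Step 2: G0=NOT G1=NOT 0=1 G1=G0&G1=1&0=0 G2=NOT G0=NOT 1=0 -> 100
Step 3: G0=NOT G1=NOT 0=1 G1=G0&G1=1&0=0 G2=NOT G0=NOT 1=0 -> 100
Step 4: G0=NOT G1=NOT 0=1 G1=G0&G1=1&0=0 G2=NOT G0=NOT 1=0 -> 100

100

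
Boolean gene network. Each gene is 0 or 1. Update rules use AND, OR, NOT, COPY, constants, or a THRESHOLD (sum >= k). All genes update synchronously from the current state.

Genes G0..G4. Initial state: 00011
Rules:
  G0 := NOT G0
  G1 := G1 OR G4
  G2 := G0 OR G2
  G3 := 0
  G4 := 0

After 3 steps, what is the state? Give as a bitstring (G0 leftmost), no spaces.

Step 1: G0=NOT G0=NOT 0=1 G1=G1|G4=0|1=1 G2=G0|G2=0|0=0 G3=0(const) G4=0(const) -> 11000
Step 2: G0=NOT G0=NOT 1=0 G1=G1|G4=1|0=1 G2=G0|G2=1|0=1 G3=0(const) G4=0(const) -> 01100
Step 3: G0=NOT G0=NOT 0=1 G1=G1|G4=1|0=1 G2=G0|G2=0|1=1 G3=0(const) G4=0(const) -> 11100

11100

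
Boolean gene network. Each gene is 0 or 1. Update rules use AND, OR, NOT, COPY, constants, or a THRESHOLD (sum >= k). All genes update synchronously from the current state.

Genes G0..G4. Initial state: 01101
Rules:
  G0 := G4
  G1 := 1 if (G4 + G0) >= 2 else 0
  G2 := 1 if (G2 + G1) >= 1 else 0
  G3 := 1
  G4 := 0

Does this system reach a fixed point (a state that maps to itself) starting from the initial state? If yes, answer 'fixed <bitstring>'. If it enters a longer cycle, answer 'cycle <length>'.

Answer: fixed 00110

Derivation:
Step 0: 01101
Step 1: G0=G4=1 G1=(1+0>=2)=0 G2=(1+1>=1)=1 G3=1(const) G4=0(const) -> 10110
Step 2: G0=G4=0 G1=(0+1>=2)=0 G2=(1+0>=1)=1 G3=1(const) G4=0(const) -> 00110
Step 3: G0=G4=0 G1=(0+0>=2)=0 G2=(1+0>=1)=1 G3=1(const) G4=0(const) -> 00110
Fixed point reached at step 2: 00110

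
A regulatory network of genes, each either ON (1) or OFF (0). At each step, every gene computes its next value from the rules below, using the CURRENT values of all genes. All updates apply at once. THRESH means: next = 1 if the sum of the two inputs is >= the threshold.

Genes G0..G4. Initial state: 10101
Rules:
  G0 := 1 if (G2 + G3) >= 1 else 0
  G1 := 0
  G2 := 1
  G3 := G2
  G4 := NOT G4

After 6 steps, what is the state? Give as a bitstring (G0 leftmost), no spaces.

Step 1: G0=(1+0>=1)=1 G1=0(const) G2=1(const) G3=G2=1 G4=NOT G4=NOT 1=0 -> 10110
Step 2: G0=(1+1>=1)=1 G1=0(const) G2=1(const) G3=G2=1 G4=NOT G4=NOT 0=1 -> 10111
Step 3: G0=(1+1>=1)=1 G1=0(const) G2=1(const) G3=G2=1 G4=NOT G4=NOT 1=0 -> 10110
Step 4: G0=(1+1>=1)=1 G1=0(const) G2=1(const) G3=G2=1 G4=NOT G4=NOT 0=1 -> 10111
Step 5: G0=(1+1>=1)=1 G1=0(const) G2=1(const) G3=G2=1 G4=NOT G4=NOT 1=0 -> 10110
Step 6: G0=(1+1>=1)=1 G1=0(const) G2=1(const) G3=G2=1 G4=NOT G4=NOT 0=1 -> 10111

10111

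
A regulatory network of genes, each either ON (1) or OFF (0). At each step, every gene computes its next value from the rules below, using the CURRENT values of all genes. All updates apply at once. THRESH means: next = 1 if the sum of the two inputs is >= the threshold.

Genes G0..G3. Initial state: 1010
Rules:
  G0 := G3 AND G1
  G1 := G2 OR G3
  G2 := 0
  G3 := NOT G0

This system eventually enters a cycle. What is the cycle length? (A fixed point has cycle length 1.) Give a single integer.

Answer: 5

Derivation:
Step 0: 1010
Step 1: G0=G3&G1=0&0=0 G1=G2|G3=1|0=1 G2=0(const) G3=NOT G0=NOT 1=0 -> 0100
Step 2: G0=G3&G1=0&1=0 G1=G2|G3=0|0=0 G2=0(const) G3=NOT G0=NOT 0=1 -> 0001
Step 3: G0=G3&G1=1&0=0 G1=G2|G3=0|1=1 G2=0(const) G3=NOT G0=NOT 0=1 -> 0101
Step 4: G0=G3&G1=1&1=1 G1=G2|G3=0|1=1 G2=0(const) G3=NOT G0=NOT 0=1 -> 1101
Step 5: G0=G3&G1=1&1=1 G1=G2|G3=0|1=1 G2=0(const) G3=NOT G0=NOT 1=0 -> 1100
Step 6: G0=G3&G1=0&1=0 G1=G2|G3=0|0=0 G2=0(const) G3=NOT G0=NOT 1=0 -> 0000
Step 7: G0=G3&G1=0&0=0 G1=G2|G3=0|0=0 G2=0(const) G3=NOT G0=NOT 0=1 -> 0001
State from step 7 equals state from step 2 -> cycle length 5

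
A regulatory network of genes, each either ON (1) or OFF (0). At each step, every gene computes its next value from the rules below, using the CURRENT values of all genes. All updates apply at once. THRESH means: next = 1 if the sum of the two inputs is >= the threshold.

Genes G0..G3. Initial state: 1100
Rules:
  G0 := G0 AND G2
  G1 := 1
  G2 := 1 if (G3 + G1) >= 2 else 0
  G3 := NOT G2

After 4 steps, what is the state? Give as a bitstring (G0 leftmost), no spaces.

Step 1: G0=G0&G2=1&0=0 G1=1(const) G2=(0+1>=2)=0 G3=NOT G2=NOT 0=1 -> 0101
Step 2: G0=G0&G2=0&0=0 G1=1(const) G2=(1+1>=2)=1 G3=NOT G2=NOT 0=1 -> 0111
Step 3: G0=G0&G2=0&1=0 G1=1(const) G2=(1+1>=2)=1 G3=NOT G2=NOT 1=0 -> 0110
Step 4: G0=G0&G2=0&1=0 G1=1(const) G2=(0+1>=2)=0 G3=NOT G2=NOT 1=0 -> 0100

0100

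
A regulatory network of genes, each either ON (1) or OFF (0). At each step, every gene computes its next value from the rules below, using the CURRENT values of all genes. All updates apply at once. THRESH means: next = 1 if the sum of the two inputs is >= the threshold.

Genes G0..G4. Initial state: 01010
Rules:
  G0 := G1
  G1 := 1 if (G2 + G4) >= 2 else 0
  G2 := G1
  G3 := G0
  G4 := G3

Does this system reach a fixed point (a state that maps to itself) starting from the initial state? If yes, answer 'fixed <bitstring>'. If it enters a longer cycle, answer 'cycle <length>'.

Step 0: 01010
Step 1: G0=G1=1 G1=(0+0>=2)=0 G2=G1=1 G3=G0=0 G4=G3=1 -> 10101
Step 2: G0=G1=0 G1=(1+1>=2)=1 G2=G1=0 G3=G0=1 G4=G3=0 -> 01010
Cycle of length 2 starting at step 0 -> no fixed point

Answer: cycle 2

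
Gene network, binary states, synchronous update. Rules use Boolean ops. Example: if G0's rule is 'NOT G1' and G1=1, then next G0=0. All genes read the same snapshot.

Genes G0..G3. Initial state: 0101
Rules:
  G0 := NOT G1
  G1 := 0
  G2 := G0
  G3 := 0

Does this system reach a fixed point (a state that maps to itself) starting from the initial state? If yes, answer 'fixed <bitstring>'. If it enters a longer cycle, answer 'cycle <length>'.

Answer: fixed 1010

Derivation:
Step 0: 0101
Step 1: G0=NOT G1=NOT 1=0 G1=0(const) G2=G0=0 G3=0(const) -> 0000
Step 2: G0=NOT G1=NOT 0=1 G1=0(const) G2=G0=0 G3=0(const) -> 1000
Step 3: G0=NOT G1=NOT 0=1 G1=0(const) G2=G0=1 G3=0(const) -> 1010
Step 4: G0=NOT G1=NOT 0=1 G1=0(const) G2=G0=1 G3=0(const) -> 1010
Fixed point reached at step 3: 1010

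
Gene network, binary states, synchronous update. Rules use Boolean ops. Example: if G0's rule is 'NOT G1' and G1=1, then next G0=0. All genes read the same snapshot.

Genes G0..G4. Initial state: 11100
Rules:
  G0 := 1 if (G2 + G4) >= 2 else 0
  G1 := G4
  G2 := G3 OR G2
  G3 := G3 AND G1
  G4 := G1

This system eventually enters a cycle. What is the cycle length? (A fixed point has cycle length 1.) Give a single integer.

Step 0: 11100
Step 1: G0=(1+0>=2)=0 G1=G4=0 G2=G3|G2=0|1=1 G3=G3&G1=0&1=0 G4=G1=1 -> 00101
Step 2: G0=(1+1>=2)=1 G1=G4=1 G2=G3|G2=0|1=1 G3=G3&G1=0&0=0 G4=G1=0 -> 11100
State from step 2 equals state from step 0 -> cycle length 2

Answer: 2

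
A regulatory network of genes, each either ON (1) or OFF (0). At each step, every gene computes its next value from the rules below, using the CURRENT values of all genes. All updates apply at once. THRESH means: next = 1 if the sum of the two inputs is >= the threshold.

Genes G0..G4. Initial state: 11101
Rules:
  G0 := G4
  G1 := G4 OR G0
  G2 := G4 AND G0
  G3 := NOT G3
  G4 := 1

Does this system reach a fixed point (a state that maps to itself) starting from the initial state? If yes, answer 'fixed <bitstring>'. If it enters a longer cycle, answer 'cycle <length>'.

Answer: cycle 2

Derivation:
Step 0: 11101
Step 1: G0=G4=1 G1=G4|G0=1|1=1 G2=G4&G0=1&1=1 G3=NOT G3=NOT 0=1 G4=1(const) -> 11111
Step 2: G0=G4=1 G1=G4|G0=1|1=1 G2=G4&G0=1&1=1 G3=NOT G3=NOT 1=0 G4=1(const) -> 11101
Cycle of length 2 starting at step 0 -> no fixed point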